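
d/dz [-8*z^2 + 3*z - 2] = 3 - 16*z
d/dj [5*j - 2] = 5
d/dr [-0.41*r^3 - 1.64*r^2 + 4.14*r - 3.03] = -1.23*r^2 - 3.28*r + 4.14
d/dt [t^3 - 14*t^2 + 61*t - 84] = 3*t^2 - 28*t + 61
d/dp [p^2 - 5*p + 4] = 2*p - 5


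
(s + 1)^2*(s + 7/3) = s^3 + 13*s^2/3 + 17*s/3 + 7/3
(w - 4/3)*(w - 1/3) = w^2 - 5*w/3 + 4/9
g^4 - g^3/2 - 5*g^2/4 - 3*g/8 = g*(g - 3/2)*(g + 1/2)^2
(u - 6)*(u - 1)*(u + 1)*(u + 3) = u^4 - 3*u^3 - 19*u^2 + 3*u + 18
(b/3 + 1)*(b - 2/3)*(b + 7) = b^3/3 + 28*b^2/9 + 43*b/9 - 14/3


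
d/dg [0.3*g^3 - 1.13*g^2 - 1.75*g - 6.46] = 0.9*g^2 - 2.26*g - 1.75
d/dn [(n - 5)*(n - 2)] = 2*n - 7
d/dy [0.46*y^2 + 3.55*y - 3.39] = 0.92*y + 3.55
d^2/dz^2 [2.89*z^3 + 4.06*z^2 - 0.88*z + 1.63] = 17.34*z + 8.12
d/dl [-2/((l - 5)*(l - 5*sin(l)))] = 2*(l + (1 - 5*cos(l))*(l - 5) - 5*sin(l))/((l - 5)^2*(l - 5*sin(l))^2)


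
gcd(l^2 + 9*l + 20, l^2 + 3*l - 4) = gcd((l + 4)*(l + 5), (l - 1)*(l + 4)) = l + 4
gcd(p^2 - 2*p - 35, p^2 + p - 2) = 1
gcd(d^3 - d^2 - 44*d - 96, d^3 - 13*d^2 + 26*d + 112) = d - 8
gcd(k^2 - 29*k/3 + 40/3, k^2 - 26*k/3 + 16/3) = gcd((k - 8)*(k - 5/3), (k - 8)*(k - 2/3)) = k - 8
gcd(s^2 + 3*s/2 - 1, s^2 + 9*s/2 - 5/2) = s - 1/2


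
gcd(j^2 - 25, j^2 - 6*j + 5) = j - 5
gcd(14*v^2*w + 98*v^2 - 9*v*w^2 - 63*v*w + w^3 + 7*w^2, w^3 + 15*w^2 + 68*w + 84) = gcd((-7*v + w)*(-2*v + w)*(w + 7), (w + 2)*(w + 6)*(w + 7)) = w + 7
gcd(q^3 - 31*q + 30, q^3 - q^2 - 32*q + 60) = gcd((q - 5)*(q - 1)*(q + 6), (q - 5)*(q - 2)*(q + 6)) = q^2 + q - 30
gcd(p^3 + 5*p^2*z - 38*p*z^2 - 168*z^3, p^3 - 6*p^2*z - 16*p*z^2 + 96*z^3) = -p^2 + 2*p*z + 24*z^2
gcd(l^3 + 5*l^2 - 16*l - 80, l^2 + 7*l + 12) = l + 4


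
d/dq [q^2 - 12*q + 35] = 2*q - 12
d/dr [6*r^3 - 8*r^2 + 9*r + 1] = 18*r^2 - 16*r + 9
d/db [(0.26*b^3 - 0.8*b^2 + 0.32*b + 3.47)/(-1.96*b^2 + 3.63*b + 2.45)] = (-0.5096*b^4 + 1.8876*b^3 - 0.365799999999999*b^2 + 9.6824*b - 11.8121)/(3.8416*b^4 - 14.2296*b^3 + 3.5729*b^2 + 17.787*b + 6.0025)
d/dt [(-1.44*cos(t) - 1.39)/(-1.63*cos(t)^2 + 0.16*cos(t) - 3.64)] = (2.3472*cos(t)^2 + 4.5314*cos(t) - 5.464)*sin(t)/(2.6569*cos(t)^4 - 0.5216*cos(t)^3 + 11.892*cos(t)^2 - 1.1648*cos(t) + 13.2496)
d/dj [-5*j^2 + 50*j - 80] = 50 - 10*j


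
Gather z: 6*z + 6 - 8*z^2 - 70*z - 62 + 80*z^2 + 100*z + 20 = 72*z^2 + 36*z - 36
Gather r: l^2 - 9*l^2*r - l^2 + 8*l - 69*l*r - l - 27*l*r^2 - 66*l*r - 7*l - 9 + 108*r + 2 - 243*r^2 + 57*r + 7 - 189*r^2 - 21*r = r^2*(-27*l - 432) + r*(-9*l^2 - 135*l + 144)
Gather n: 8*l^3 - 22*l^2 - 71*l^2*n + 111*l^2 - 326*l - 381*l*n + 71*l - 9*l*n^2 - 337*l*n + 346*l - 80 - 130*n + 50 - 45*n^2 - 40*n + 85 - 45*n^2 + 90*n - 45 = 8*l^3 + 89*l^2 + 91*l + n^2*(-9*l - 90) + n*(-71*l^2 - 718*l - 80) + 10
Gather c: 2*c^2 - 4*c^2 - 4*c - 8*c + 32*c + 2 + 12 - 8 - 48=-2*c^2 + 20*c - 42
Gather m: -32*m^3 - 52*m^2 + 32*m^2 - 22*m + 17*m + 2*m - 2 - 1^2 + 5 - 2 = -32*m^3 - 20*m^2 - 3*m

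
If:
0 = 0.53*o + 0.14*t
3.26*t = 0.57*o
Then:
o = 0.00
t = 0.00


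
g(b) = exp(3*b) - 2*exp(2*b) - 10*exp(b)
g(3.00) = 7095.37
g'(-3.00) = -0.51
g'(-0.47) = -7.08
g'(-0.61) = -6.13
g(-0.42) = -7.15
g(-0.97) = -4.02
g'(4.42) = 1692886.78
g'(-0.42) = -7.45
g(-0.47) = -6.79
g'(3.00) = 22494.68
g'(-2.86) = -0.59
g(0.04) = -11.45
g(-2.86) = -0.58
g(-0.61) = -5.86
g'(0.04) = -11.36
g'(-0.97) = -4.20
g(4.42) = 559138.29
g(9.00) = 531916839632.68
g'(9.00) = 1595882000898.01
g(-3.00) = -0.50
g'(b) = 3*exp(3*b) - 4*exp(2*b) - 10*exp(b) = (3*exp(2*b) - 4*exp(b) - 10)*exp(b)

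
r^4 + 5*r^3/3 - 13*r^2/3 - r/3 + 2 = (r - 1)^2*(r + 2/3)*(r + 3)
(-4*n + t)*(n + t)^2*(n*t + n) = -4*n^4*t - 4*n^4 - 7*n^3*t^2 - 7*n^3*t - 2*n^2*t^3 - 2*n^2*t^2 + n*t^4 + n*t^3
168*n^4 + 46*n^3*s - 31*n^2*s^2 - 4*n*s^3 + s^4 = (-7*n + s)*(-3*n + s)*(2*n + s)*(4*n + s)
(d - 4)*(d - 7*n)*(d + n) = d^3 - 6*d^2*n - 4*d^2 - 7*d*n^2 + 24*d*n + 28*n^2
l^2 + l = l*(l + 1)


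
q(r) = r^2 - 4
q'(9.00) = 18.00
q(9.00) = 77.00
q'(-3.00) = -6.00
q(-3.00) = 5.00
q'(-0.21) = -0.42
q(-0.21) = -3.96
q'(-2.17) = -4.34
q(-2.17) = 0.71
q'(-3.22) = -6.44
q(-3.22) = 6.37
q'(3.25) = 6.50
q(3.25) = 6.56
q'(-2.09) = -4.18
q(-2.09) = 0.37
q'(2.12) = 4.24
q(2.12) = 0.49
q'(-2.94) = -5.88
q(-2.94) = 4.64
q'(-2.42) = -4.84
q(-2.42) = 1.86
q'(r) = 2*r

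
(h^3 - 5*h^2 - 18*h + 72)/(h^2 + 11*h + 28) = (h^2 - 9*h + 18)/(h + 7)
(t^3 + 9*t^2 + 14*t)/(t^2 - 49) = t*(t + 2)/(t - 7)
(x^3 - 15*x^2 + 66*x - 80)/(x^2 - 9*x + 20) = (x^2 - 10*x + 16)/(x - 4)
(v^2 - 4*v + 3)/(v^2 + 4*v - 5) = (v - 3)/(v + 5)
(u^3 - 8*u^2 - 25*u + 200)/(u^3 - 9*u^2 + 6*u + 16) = (u^2 - 25)/(u^2 - u - 2)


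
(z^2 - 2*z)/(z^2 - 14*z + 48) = z*(z - 2)/(z^2 - 14*z + 48)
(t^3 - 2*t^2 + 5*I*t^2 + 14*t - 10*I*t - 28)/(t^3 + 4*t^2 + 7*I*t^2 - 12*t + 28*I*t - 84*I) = (t - 2*I)/(t + 6)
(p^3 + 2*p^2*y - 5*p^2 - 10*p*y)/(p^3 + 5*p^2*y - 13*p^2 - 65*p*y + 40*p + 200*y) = p*(p + 2*y)/(p^2 + 5*p*y - 8*p - 40*y)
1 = 1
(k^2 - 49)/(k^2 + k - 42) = (k - 7)/(k - 6)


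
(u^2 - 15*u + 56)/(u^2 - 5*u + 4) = (u^2 - 15*u + 56)/(u^2 - 5*u + 4)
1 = 1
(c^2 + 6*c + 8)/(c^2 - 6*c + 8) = (c^2 + 6*c + 8)/(c^2 - 6*c + 8)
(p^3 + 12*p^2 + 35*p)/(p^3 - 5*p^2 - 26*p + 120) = p*(p + 7)/(p^2 - 10*p + 24)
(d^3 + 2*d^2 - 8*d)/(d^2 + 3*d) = (d^2 + 2*d - 8)/(d + 3)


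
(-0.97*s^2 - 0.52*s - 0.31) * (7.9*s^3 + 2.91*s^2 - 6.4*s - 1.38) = -7.663*s^5 - 6.9307*s^4 + 2.2458*s^3 + 3.7645*s^2 + 2.7016*s + 0.4278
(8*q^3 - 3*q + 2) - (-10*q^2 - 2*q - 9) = 8*q^3 + 10*q^2 - q + 11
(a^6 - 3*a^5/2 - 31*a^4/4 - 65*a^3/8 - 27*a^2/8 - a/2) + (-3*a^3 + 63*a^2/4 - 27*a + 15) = a^6 - 3*a^5/2 - 31*a^4/4 - 89*a^3/8 + 99*a^2/8 - 55*a/2 + 15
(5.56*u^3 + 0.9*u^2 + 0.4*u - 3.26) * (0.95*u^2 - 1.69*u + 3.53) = 5.282*u^5 - 8.5414*u^4 + 18.4858*u^3 - 0.596*u^2 + 6.9214*u - 11.5078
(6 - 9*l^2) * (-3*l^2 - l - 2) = 27*l^4 + 9*l^3 - 6*l - 12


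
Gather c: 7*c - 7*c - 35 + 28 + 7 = 0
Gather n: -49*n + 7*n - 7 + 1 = -42*n - 6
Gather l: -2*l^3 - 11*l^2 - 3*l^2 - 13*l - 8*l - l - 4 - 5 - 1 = -2*l^3 - 14*l^2 - 22*l - 10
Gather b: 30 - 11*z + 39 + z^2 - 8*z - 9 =z^2 - 19*z + 60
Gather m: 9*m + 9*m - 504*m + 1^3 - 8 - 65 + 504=432 - 486*m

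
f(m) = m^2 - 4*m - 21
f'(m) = 2*m - 4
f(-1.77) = -10.79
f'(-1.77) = -7.54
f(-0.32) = -19.62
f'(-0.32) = -4.64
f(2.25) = -24.94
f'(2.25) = 0.50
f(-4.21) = 13.56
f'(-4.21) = -12.42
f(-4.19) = 13.32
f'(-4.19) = -12.38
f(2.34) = -24.88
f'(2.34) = 0.68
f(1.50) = -24.75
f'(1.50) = -1.00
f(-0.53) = -18.60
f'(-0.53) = -5.06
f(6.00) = -9.00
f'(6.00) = 8.00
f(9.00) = 24.00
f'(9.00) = 14.00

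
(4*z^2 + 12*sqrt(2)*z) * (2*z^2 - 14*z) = 8*z^4 - 56*z^3 + 24*sqrt(2)*z^3 - 168*sqrt(2)*z^2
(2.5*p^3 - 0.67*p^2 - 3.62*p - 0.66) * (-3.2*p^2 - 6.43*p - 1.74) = -8.0*p^5 - 13.931*p^4 + 11.5421*p^3 + 26.5544*p^2 + 10.5426*p + 1.1484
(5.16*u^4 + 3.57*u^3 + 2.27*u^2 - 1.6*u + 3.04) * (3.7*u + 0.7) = 19.092*u^5 + 16.821*u^4 + 10.898*u^3 - 4.331*u^2 + 10.128*u + 2.128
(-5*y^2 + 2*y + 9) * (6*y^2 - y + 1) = -30*y^4 + 17*y^3 + 47*y^2 - 7*y + 9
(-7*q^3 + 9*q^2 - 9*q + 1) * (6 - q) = 7*q^4 - 51*q^3 + 63*q^2 - 55*q + 6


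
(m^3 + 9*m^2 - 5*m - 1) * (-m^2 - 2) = -m^5 - 9*m^4 + 3*m^3 - 17*m^2 + 10*m + 2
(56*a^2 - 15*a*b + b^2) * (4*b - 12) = 224*a^2*b - 672*a^2 - 60*a*b^2 + 180*a*b + 4*b^3 - 12*b^2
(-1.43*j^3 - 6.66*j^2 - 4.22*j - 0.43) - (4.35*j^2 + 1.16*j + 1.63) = -1.43*j^3 - 11.01*j^2 - 5.38*j - 2.06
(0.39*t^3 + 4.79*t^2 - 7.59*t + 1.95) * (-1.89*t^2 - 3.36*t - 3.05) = -0.7371*t^5 - 10.3635*t^4 - 2.9388*t^3 + 7.2074*t^2 + 16.5975*t - 5.9475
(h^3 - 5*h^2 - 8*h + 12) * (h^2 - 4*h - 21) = h^5 - 9*h^4 - 9*h^3 + 149*h^2 + 120*h - 252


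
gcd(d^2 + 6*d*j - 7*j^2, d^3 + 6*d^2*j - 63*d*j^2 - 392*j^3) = d + 7*j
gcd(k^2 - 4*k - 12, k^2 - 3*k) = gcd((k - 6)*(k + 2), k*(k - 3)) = 1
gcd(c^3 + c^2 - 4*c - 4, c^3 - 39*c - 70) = c + 2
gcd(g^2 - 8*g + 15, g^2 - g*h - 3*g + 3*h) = g - 3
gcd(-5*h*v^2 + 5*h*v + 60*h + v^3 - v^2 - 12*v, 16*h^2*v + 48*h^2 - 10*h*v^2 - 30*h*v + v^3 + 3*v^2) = v + 3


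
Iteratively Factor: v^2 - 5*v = (v - 5)*(v)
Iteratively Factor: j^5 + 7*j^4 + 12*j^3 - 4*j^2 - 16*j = (j + 2)*(j^4 + 5*j^3 + 2*j^2 - 8*j) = (j + 2)^2*(j^3 + 3*j^2 - 4*j) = (j - 1)*(j + 2)^2*(j^2 + 4*j) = (j - 1)*(j + 2)^2*(j + 4)*(j)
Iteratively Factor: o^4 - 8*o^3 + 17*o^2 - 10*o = (o)*(o^3 - 8*o^2 + 17*o - 10) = o*(o - 1)*(o^2 - 7*o + 10) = o*(o - 2)*(o - 1)*(o - 5)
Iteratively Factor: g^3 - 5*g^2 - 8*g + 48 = (g - 4)*(g^2 - g - 12) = (g - 4)^2*(g + 3)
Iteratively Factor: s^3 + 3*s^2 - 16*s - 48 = (s - 4)*(s^2 + 7*s + 12) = (s - 4)*(s + 4)*(s + 3)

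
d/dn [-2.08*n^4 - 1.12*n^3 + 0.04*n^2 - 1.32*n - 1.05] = -8.32*n^3 - 3.36*n^2 + 0.08*n - 1.32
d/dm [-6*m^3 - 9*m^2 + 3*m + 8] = -18*m^2 - 18*m + 3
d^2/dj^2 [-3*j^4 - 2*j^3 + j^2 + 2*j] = -36*j^2 - 12*j + 2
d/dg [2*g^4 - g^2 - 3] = 8*g^3 - 2*g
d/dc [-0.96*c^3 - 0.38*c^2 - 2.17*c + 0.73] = -2.88*c^2 - 0.76*c - 2.17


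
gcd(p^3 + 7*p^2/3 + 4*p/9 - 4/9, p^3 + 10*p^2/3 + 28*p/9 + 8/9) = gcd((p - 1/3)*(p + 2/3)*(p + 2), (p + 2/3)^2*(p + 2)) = p^2 + 8*p/3 + 4/3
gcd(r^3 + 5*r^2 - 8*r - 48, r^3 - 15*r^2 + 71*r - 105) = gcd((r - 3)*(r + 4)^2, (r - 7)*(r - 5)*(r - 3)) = r - 3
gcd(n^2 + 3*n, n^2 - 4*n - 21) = n + 3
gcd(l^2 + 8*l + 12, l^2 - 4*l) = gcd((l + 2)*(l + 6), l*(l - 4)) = 1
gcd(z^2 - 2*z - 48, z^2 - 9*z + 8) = z - 8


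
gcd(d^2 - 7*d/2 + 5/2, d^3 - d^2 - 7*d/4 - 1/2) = 1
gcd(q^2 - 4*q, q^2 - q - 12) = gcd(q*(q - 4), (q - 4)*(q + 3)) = q - 4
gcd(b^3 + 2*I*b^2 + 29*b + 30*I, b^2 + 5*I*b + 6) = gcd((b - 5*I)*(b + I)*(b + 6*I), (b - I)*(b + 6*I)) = b + 6*I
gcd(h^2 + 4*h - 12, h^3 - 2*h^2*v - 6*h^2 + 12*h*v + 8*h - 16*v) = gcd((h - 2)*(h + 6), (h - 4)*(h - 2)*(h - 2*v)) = h - 2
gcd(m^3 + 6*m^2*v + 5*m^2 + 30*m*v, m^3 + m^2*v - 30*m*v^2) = m^2 + 6*m*v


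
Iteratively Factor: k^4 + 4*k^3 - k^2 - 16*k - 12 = (k + 3)*(k^3 + k^2 - 4*k - 4) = (k - 2)*(k + 3)*(k^2 + 3*k + 2) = (k - 2)*(k + 2)*(k + 3)*(k + 1)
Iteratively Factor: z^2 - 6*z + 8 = (z - 4)*(z - 2)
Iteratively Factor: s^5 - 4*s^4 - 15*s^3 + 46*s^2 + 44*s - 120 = (s + 3)*(s^4 - 7*s^3 + 6*s^2 + 28*s - 40) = (s + 2)*(s + 3)*(s^3 - 9*s^2 + 24*s - 20) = (s - 2)*(s + 2)*(s + 3)*(s^2 - 7*s + 10) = (s - 5)*(s - 2)*(s + 2)*(s + 3)*(s - 2)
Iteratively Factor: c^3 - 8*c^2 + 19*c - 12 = (c - 3)*(c^2 - 5*c + 4) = (c - 3)*(c - 1)*(c - 4)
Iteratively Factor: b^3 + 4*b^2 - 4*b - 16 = (b + 4)*(b^2 - 4) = (b - 2)*(b + 4)*(b + 2)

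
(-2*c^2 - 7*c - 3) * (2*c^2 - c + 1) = -4*c^4 - 12*c^3 - c^2 - 4*c - 3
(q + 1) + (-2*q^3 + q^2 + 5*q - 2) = -2*q^3 + q^2 + 6*q - 1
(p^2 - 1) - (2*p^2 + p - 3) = -p^2 - p + 2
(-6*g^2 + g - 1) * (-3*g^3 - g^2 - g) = 18*g^5 + 3*g^4 + 8*g^3 + g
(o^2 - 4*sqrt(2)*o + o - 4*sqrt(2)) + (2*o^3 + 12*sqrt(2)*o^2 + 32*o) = 2*o^3 + o^2 + 12*sqrt(2)*o^2 - 4*sqrt(2)*o + 33*o - 4*sqrt(2)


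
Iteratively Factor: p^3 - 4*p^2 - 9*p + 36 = (p - 4)*(p^2 - 9) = (p - 4)*(p - 3)*(p + 3)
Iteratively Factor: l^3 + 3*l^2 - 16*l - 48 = (l + 3)*(l^2 - 16) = (l + 3)*(l + 4)*(l - 4)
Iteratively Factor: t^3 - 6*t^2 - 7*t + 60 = (t - 4)*(t^2 - 2*t - 15) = (t - 5)*(t - 4)*(t + 3)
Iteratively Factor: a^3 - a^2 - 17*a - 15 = (a + 3)*(a^2 - 4*a - 5) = (a + 1)*(a + 3)*(a - 5)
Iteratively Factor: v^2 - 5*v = (v - 5)*(v)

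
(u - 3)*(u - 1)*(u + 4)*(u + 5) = u^4 + 5*u^3 - 13*u^2 - 53*u + 60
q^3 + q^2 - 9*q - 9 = (q - 3)*(q + 1)*(q + 3)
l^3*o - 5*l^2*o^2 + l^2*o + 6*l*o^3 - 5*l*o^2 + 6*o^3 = (l - 3*o)*(l - 2*o)*(l*o + o)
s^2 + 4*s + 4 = (s + 2)^2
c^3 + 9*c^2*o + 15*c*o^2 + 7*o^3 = (c + o)^2*(c + 7*o)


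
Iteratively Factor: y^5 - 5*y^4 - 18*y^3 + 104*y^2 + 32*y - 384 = (y - 4)*(y^4 - y^3 - 22*y^2 + 16*y + 96) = (y - 4)*(y + 4)*(y^3 - 5*y^2 - 2*y + 24) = (y - 4)*(y - 3)*(y + 4)*(y^2 - 2*y - 8) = (y - 4)^2*(y - 3)*(y + 4)*(y + 2)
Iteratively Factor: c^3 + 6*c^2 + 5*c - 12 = (c + 3)*(c^2 + 3*c - 4) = (c + 3)*(c + 4)*(c - 1)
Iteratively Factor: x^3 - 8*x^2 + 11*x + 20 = (x - 4)*(x^2 - 4*x - 5) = (x - 4)*(x + 1)*(x - 5)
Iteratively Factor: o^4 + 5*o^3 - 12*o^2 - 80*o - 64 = (o - 4)*(o^3 + 9*o^2 + 24*o + 16) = (o - 4)*(o + 4)*(o^2 + 5*o + 4) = (o - 4)*(o + 4)^2*(o + 1)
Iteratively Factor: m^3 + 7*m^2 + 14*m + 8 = (m + 2)*(m^2 + 5*m + 4) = (m + 1)*(m + 2)*(m + 4)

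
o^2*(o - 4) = o^3 - 4*o^2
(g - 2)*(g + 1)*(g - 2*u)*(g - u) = g^4 - 3*g^3*u - g^3 + 2*g^2*u^2 + 3*g^2*u - 2*g^2 - 2*g*u^2 + 6*g*u - 4*u^2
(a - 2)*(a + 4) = a^2 + 2*a - 8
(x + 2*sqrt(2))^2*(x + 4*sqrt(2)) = x^3 + 8*sqrt(2)*x^2 + 40*x + 32*sqrt(2)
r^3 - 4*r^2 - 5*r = r*(r - 5)*(r + 1)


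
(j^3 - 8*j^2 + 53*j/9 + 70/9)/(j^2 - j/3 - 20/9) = (3*j^2 - 19*j - 14)/(3*j + 4)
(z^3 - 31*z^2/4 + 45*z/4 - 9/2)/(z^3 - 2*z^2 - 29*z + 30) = (z - 3/4)/(z + 5)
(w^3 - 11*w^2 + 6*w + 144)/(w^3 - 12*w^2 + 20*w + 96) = (w + 3)/(w + 2)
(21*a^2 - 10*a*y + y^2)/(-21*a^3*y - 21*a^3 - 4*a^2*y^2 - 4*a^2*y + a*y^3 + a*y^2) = (-3*a + y)/(a*(3*a*y + 3*a + y^2 + y))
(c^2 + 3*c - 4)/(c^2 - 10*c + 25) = (c^2 + 3*c - 4)/(c^2 - 10*c + 25)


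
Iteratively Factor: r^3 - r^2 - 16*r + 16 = (r + 4)*(r^2 - 5*r + 4) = (r - 1)*(r + 4)*(r - 4)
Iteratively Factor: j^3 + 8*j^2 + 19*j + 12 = (j + 4)*(j^2 + 4*j + 3) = (j + 1)*(j + 4)*(j + 3)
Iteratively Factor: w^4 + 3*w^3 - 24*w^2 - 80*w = (w - 5)*(w^3 + 8*w^2 + 16*w) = (w - 5)*(w + 4)*(w^2 + 4*w) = w*(w - 5)*(w + 4)*(w + 4)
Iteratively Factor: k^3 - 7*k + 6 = (k - 2)*(k^2 + 2*k - 3) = (k - 2)*(k + 3)*(k - 1)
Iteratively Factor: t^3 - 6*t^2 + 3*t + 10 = (t - 5)*(t^2 - t - 2) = (t - 5)*(t - 2)*(t + 1)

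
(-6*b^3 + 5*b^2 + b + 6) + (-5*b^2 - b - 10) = -6*b^3 - 4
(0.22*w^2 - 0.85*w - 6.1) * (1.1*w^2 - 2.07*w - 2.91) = 0.242*w^4 - 1.3904*w^3 - 5.5907*w^2 + 15.1005*w + 17.751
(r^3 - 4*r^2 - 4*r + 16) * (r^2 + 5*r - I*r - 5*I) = r^5 + r^4 - I*r^4 - 24*r^3 - I*r^3 - 4*r^2 + 24*I*r^2 + 80*r + 4*I*r - 80*I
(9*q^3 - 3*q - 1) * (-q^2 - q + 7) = -9*q^5 - 9*q^4 + 66*q^3 + 4*q^2 - 20*q - 7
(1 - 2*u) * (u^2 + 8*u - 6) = -2*u^3 - 15*u^2 + 20*u - 6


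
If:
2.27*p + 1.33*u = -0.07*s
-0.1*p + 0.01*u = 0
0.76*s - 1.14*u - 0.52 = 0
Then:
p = -0.00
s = 0.64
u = -0.03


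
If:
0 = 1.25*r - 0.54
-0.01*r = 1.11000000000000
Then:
No Solution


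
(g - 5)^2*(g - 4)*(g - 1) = g^4 - 15*g^3 + 79*g^2 - 165*g + 100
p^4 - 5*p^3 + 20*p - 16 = (p - 4)*(p - 2)*(p - 1)*(p + 2)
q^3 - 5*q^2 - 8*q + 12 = (q - 6)*(q - 1)*(q + 2)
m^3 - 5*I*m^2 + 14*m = m*(m - 7*I)*(m + 2*I)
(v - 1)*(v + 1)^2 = v^3 + v^2 - v - 1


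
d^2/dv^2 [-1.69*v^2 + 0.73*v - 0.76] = -3.38000000000000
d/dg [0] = 0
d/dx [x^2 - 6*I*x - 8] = 2*x - 6*I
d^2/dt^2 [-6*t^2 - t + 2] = -12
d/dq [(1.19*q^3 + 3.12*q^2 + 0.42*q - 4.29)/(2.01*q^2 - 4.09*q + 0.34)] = (2.3919*q^4 - 9.7342*q^3 - 12.3912*q^2 + 19.3674*q - 17.4033)/(4.0401*q^4 - 16.4418*q^3 + 18.0949*q^2 - 2.7812*q + 0.1156)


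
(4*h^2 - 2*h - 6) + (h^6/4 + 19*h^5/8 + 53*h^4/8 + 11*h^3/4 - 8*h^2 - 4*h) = h^6/4 + 19*h^5/8 + 53*h^4/8 + 11*h^3/4 - 4*h^2 - 6*h - 6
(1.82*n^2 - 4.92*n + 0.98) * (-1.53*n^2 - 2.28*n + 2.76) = -2.7846*n^4 + 3.378*n^3 + 14.7414*n^2 - 15.8136*n + 2.7048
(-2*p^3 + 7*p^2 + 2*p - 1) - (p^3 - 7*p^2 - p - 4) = -3*p^3 + 14*p^2 + 3*p + 3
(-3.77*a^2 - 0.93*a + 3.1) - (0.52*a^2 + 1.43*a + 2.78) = -4.29*a^2 - 2.36*a + 0.32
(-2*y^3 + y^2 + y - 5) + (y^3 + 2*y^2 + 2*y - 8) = -y^3 + 3*y^2 + 3*y - 13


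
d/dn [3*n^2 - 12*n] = 6*n - 12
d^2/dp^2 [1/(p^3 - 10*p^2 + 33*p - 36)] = 2*(6*p^2 - 44*p + 81)/(p^7 - 24*p^6 + 246*p^5 - 1396*p^4 + 4737*p^3 - 9612*p^2 + 10800*p - 5184)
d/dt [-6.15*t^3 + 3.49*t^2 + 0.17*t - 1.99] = -18.45*t^2 + 6.98*t + 0.17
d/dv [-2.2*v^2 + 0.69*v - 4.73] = 0.69 - 4.4*v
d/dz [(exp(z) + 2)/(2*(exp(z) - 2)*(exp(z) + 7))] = (-exp(2*z) - 4*exp(z) - 24)*exp(z)/(2*(exp(4*z) + 10*exp(3*z) - 3*exp(2*z) - 140*exp(z) + 196))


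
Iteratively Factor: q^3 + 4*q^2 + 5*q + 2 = (q + 2)*(q^2 + 2*q + 1) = (q + 1)*(q + 2)*(q + 1)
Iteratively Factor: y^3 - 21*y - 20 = (y + 1)*(y^2 - y - 20) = (y + 1)*(y + 4)*(y - 5)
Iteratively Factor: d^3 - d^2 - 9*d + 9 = (d - 3)*(d^2 + 2*d - 3) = (d - 3)*(d + 3)*(d - 1)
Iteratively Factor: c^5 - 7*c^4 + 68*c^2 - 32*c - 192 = (c - 4)*(c^4 - 3*c^3 - 12*c^2 + 20*c + 48) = (c - 4)*(c + 2)*(c^3 - 5*c^2 - 2*c + 24) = (c - 4)*(c + 2)^2*(c^2 - 7*c + 12) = (c - 4)^2*(c + 2)^2*(c - 3)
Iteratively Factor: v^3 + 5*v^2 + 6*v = (v + 2)*(v^2 + 3*v) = (v + 2)*(v + 3)*(v)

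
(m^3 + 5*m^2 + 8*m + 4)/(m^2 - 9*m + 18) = (m^3 + 5*m^2 + 8*m + 4)/(m^2 - 9*m + 18)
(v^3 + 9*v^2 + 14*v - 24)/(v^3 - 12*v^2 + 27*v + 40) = (v^3 + 9*v^2 + 14*v - 24)/(v^3 - 12*v^2 + 27*v + 40)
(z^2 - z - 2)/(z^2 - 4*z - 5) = (z - 2)/(z - 5)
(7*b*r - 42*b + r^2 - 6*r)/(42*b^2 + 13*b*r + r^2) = (r - 6)/(6*b + r)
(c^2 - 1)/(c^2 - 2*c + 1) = (c + 1)/(c - 1)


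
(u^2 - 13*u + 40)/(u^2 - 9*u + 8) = (u - 5)/(u - 1)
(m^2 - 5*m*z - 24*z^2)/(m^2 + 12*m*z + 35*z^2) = (m^2 - 5*m*z - 24*z^2)/(m^2 + 12*m*z + 35*z^2)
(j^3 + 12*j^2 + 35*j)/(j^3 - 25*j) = (j + 7)/(j - 5)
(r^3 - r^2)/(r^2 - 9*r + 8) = r^2/(r - 8)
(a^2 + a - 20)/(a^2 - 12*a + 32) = (a + 5)/(a - 8)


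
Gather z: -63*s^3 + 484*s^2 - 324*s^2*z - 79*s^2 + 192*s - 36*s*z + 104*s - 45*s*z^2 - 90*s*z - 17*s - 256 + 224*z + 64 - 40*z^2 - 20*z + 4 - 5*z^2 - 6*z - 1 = -63*s^3 + 405*s^2 + 279*s + z^2*(-45*s - 45) + z*(-324*s^2 - 126*s + 198) - 189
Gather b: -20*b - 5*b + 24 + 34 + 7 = 65 - 25*b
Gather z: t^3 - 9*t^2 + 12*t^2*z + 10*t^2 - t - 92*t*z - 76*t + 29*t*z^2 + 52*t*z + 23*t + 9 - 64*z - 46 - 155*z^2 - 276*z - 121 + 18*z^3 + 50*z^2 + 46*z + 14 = t^3 + t^2 - 54*t + 18*z^3 + z^2*(29*t - 105) + z*(12*t^2 - 40*t - 294) - 144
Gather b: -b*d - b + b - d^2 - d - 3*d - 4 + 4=-b*d - d^2 - 4*d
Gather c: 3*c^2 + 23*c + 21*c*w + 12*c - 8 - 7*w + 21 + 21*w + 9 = 3*c^2 + c*(21*w + 35) + 14*w + 22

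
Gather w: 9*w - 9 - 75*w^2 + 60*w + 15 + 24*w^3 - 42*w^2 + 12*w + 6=24*w^3 - 117*w^2 + 81*w + 12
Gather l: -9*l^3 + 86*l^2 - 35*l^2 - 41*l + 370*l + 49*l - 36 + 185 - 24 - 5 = -9*l^3 + 51*l^2 + 378*l + 120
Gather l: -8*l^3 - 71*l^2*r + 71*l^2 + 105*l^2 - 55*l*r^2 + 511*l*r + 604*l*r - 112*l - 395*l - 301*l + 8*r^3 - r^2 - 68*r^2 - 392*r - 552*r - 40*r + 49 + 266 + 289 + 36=-8*l^3 + l^2*(176 - 71*r) + l*(-55*r^2 + 1115*r - 808) + 8*r^3 - 69*r^2 - 984*r + 640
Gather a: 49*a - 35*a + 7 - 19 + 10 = 14*a - 2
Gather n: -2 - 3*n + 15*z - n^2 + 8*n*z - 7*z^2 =-n^2 + n*(8*z - 3) - 7*z^2 + 15*z - 2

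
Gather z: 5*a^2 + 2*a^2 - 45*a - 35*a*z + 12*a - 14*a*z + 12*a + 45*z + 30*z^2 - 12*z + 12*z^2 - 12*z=7*a^2 - 21*a + 42*z^2 + z*(21 - 49*a)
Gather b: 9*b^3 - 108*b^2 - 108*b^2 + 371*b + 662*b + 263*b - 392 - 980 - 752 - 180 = 9*b^3 - 216*b^2 + 1296*b - 2304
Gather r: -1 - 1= -2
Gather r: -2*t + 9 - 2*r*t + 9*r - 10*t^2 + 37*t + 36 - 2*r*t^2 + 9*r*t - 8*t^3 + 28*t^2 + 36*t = r*(-2*t^2 + 7*t + 9) - 8*t^3 + 18*t^2 + 71*t + 45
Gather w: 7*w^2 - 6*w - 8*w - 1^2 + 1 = 7*w^2 - 14*w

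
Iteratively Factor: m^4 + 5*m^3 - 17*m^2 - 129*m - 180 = (m + 4)*(m^3 + m^2 - 21*m - 45) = (m + 3)*(m + 4)*(m^2 - 2*m - 15) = (m + 3)^2*(m + 4)*(m - 5)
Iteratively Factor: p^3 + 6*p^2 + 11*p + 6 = (p + 3)*(p^2 + 3*p + 2) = (p + 1)*(p + 3)*(p + 2)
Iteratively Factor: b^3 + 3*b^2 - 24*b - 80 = (b + 4)*(b^2 - b - 20) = (b - 5)*(b + 4)*(b + 4)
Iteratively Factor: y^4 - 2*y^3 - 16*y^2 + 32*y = (y - 2)*(y^3 - 16*y) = (y - 2)*(y + 4)*(y^2 - 4*y) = y*(y - 2)*(y + 4)*(y - 4)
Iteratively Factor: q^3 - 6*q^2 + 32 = (q + 2)*(q^2 - 8*q + 16) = (q - 4)*(q + 2)*(q - 4)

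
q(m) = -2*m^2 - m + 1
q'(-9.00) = 35.00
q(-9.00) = -152.00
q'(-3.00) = 11.00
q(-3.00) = -14.00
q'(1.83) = -8.32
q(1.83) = -7.53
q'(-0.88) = 2.52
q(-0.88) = 0.33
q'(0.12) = -1.48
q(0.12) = 0.85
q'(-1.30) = 4.20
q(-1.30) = -1.08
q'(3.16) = -13.64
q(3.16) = -22.13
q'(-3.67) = 13.68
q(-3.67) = -22.27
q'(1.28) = -6.12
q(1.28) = -3.56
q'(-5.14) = 19.56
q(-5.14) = -46.70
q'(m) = -4*m - 1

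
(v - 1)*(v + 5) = v^2 + 4*v - 5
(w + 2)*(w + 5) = w^2 + 7*w + 10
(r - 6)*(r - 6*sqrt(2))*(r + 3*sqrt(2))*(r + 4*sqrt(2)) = r^4 - 6*r^3 + sqrt(2)*r^3 - 60*r^2 - 6*sqrt(2)*r^2 - 144*sqrt(2)*r + 360*r + 864*sqrt(2)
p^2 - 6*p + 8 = (p - 4)*(p - 2)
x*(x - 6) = x^2 - 6*x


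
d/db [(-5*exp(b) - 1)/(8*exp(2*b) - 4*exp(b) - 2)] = (20*exp(2*b) + 8*exp(b) + 3)*exp(b)/(2*(16*exp(4*b) - 16*exp(3*b) - 4*exp(2*b) + 4*exp(b) + 1))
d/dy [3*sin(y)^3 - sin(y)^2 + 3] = (9*sin(y) - 2)*sin(y)*cos(y)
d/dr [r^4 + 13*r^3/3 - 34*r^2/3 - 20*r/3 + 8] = 4*r^3 + 13*r^2 - 68*r/3 - 20/3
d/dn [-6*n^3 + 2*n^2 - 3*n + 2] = -18*n^2 + 4*n - 3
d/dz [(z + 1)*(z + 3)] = 2*z + 4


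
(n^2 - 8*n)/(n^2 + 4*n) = (n - 8)/(n + 4)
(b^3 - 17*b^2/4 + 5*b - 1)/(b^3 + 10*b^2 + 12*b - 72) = (4*b^2 - 9*b + 2)/(4*(b^2 + 12*b + 36))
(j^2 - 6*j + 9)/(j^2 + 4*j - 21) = (j - 3)/(j + 7)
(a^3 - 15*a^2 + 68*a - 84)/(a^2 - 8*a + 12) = a - 7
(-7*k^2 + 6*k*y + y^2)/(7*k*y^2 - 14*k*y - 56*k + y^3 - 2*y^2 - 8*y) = (-k + y)/(y^2 - 2*y - 8)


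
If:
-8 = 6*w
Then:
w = -4/3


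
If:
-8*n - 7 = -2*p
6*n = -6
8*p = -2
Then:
No Solution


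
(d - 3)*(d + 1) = d^2 - 2*d - 3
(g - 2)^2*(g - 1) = g^3 - 5*g^2 + 8*g - 4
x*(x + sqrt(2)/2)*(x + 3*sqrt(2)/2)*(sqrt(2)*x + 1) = sqrt(2)*x^4 + 5*x^3 + 7*sqrt(2)*x^2/2 + 3*x/2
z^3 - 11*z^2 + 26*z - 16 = (z - 8)*(z - 2)*(z - 1)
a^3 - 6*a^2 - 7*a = a*(a - 7)*(a + 1)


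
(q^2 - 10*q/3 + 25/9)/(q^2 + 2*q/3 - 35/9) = (3*q - 5)/(3*q + 7)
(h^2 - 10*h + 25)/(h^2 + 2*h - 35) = (h - 5)/(h + 7)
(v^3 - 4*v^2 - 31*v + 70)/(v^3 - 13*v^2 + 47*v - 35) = (v^2 + 3*v - 10)/(v^2 - 6*v + 5)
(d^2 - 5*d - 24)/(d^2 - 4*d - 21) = (d - 8)/(d - 7)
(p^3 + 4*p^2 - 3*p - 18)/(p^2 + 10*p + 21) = (p^2 + p - 6)/(p + 7)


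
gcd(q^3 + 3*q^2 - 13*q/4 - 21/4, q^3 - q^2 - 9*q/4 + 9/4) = q - 3/2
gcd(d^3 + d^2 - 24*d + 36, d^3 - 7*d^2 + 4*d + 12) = d - 2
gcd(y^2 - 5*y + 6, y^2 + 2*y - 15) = y - 3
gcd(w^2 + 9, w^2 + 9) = w^2 + 9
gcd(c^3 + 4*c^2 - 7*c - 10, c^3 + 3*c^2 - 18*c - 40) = c + 5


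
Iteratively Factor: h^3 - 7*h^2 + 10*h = (h - 2)*(h^2 - 5*h) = (h - 5)*(h - 2)*(h)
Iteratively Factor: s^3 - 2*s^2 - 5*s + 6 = (s - 3)*(s^2 + s - 2) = (s - 3)*(s + 2)*(s - 1)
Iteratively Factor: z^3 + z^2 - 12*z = (z)*(z^2 + z - 12) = z*(z + 4)*(z - 3)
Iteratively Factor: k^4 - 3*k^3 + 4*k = (k + 1)*(k^3 - 4*k^2 + 4*k) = (k - 2)*(k + 1)*(k^2 - 2*k) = k*(k - 2)*(k + 1)*(k - 2)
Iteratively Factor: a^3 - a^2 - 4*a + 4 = (a + 2)*(a^2 - 3*a + 2) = (a - 2)*(a + 2)*(a - 1)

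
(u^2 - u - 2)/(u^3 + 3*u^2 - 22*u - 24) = (u - 2)/(u^2 + 2*u - 24)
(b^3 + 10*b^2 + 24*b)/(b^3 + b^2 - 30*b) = (b + 4)/(b - 5)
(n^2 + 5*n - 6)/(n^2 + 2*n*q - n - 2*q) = (n + 6)/(n + 2*q)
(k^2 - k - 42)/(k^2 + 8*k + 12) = (k - 7)/(k + 2)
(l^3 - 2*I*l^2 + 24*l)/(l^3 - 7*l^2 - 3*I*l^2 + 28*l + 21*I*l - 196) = l*(l - 6*I)/(l^2 - 7*l*(1 + I) + 49*I)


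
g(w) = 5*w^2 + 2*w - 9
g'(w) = 10*w + 2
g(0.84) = -3.79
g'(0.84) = 10.40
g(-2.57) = 18.88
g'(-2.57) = -23.70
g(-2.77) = 23.82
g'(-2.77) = -25.70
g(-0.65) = -8.19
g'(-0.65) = -4.50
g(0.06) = -8.86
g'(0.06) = 2.60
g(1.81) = 11.00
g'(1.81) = 20.10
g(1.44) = 4.25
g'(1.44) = 16.40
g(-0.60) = -8.40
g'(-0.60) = -4.00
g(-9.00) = 378.00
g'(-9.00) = -88.00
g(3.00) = 42.00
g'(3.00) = 32.00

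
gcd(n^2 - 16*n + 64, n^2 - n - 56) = n - 8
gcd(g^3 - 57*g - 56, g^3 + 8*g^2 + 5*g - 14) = g + 7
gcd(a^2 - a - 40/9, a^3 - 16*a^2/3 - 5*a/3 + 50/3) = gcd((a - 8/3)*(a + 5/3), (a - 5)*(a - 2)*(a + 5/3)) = a + 5/3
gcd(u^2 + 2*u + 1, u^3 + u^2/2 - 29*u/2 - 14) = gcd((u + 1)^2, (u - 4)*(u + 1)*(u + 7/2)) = u + 1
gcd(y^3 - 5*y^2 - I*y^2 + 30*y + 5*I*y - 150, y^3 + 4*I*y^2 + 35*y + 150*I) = y^2 - I*y + 30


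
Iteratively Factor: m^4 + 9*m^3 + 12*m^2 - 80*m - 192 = (m + 4)*(m^3 + 5*m^2 - 8*m - 48) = (m - 3)*(m + 4)*(m^2 + 8*m + 16) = (m - 3)*(m + 4)^2*(m + 4)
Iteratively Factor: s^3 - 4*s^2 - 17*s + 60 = (s + 4)*(s^2 - 8*s + 15) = (s - 3)*(s + 4)*(s - 5)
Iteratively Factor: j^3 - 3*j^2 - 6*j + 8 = (j + 2)*(j^2 - 5*j + 4) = (j - 1)*(j + 2)*(j - 4)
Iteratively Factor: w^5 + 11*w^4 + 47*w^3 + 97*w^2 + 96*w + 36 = (w + 2)*(w^4 + 9*w^3 + 29*w^2 + 39*w + 18) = (w + 2)^2*(w^3 + 7*w^2 + 15*w + 9) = (w + 2)^2*(w + 3)*(w^2 + 4*w + 3) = (w + 2)^2*(w + 3)^2*(w + 1)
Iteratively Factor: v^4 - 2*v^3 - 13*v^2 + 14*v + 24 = (v - 4)*(v^3 + 2*v^2 - 5*v - 6) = (v - 4)*(v + 1)*(v^2 + v - 6) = (v - 4)*(v + 1)*(v + 3)*(v - 2)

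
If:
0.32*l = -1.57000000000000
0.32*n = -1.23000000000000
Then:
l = -4.91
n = -3.84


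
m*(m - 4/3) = m^2 - 4*m/3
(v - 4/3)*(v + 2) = v^2 + 2*v/3 - 8/3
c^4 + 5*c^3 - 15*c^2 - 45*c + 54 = (c - 3)*(c - 1)*(c + 3)*(c + 6)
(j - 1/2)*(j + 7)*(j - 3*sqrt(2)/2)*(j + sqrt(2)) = j^4 - sqrt(2)*j^3/2 + 13*j^3/2 - 13*j^2/2 - 13*sqrt(2)*j^2/4 - 39*j/2 + 7*sqrt(2)*j/4 + 21/2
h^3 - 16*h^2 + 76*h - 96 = (h - 8)*(h - 6)*(h - 2)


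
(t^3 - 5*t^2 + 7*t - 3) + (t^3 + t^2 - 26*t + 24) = 2*t^3 - 4*t^2 - 19*t + 21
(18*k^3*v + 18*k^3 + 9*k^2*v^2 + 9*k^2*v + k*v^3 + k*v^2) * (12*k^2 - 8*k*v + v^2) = 216*k^5*v + 216*k^5 - 36*k^4*v^2 - 36*k^4*v - 42*k^3*v^3 - 42*k^3*v^2 + k^2*v^4 + k^2*v^3 + k*v^5 + k*v^4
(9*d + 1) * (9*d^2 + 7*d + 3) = 81*d^3 + 72*d^2 + 34*d + 3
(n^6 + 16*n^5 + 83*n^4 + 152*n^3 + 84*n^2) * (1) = n^6 + 16*n^5 + 83*n^4 + 152*n^3 + 84*n^2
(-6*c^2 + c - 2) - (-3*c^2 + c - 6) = 4 - 3*c^2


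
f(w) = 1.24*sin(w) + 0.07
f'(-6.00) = 1.19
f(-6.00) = 0.42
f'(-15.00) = -0.94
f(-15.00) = -0.74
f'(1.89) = -0.39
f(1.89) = 1.25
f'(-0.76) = 0.90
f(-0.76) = -0.78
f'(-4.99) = 0.34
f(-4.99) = 1.26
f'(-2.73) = -1.14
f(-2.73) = -0.43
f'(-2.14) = -0.67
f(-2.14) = -0.97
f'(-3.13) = -1.24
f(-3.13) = 0.06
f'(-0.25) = 1.20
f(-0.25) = -0.24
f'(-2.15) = -0.68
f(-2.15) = -0.97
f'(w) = 1.24*cos(w)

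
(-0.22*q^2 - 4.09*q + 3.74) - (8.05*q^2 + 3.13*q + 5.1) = -8.27*q^2 - 7.22*q - 1.36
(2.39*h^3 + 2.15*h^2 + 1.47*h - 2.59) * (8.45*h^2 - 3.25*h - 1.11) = 20.1955*h^5 + 10.4*h^4 + 2.7811*h^3 - 29.0495*h^2 + 6.7858*h + 2.8749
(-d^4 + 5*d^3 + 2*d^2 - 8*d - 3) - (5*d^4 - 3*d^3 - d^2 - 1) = -6*d^4 + 8*d^3 + 3*d^2 - 8*d - 2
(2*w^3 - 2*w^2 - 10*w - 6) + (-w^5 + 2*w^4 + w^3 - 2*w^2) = -w^5 + 2*w^4 + 3*w^3 - 4*w^2 - 10*w - 6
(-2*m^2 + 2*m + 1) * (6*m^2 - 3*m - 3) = -12*m^4 + 18*m^3 + 6*m^2 - 9*m - 3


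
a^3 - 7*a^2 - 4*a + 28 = (a - 7)*(a - 2)*(a + 2)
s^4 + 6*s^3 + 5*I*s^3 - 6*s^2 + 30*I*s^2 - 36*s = s*(s + 6)*(s + 2*I)*(s + 3*I)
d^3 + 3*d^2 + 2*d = d*(d + 1)*(d + 2)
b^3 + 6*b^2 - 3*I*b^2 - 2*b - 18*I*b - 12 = (b + 6)*(b - 2*I)*(b - I)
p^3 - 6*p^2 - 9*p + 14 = (p - 7)*(p - 1)*(p + 2)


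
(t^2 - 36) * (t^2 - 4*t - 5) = t^4 - 4*t^3 - 41*t^2 + 144*t + 180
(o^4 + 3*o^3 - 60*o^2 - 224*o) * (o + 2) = o^5 + 5*o^4 - 54*o^3 - 344*o^2 - 448*o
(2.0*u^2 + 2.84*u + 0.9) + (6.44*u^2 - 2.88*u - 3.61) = 8.44*u^2 - 0.04*u - 2.71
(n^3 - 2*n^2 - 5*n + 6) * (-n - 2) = -n^4 + 9*n^2 + 4*n - 12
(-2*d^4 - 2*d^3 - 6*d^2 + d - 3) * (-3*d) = 6*d^5 + 6*d^4 + 18*d^3 - 3*d^2 + 9*d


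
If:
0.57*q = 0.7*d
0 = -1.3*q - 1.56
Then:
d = -0.98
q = -1.20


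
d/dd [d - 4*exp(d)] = 1 - 4*exp(d)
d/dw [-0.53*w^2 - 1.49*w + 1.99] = -1.06*w - 1.49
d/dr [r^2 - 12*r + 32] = 2*r - 12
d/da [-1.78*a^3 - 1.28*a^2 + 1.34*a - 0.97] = -5.34*a^2 - 2.56*a + 1.34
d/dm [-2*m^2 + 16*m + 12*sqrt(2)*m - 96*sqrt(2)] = -4*m + 16 + 12*sqrt(2)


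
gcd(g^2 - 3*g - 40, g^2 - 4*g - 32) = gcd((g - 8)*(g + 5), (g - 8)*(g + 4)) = g - 8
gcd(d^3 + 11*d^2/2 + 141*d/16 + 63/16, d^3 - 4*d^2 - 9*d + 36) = d + 3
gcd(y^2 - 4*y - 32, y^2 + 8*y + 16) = y + 4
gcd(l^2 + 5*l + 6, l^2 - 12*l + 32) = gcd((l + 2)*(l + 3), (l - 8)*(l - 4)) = 1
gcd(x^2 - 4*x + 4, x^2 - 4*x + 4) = x^2 - 4*x + 4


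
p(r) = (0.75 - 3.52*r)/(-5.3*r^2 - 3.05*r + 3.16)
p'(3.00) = -0.05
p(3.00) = 0.18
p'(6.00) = -0.01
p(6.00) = 0.10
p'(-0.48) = -1.46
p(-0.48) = 0.72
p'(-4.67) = -0.05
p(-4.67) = -0.18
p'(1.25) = -0.35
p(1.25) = 0.41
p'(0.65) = -10.25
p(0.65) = 1.45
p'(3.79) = -0.03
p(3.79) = 0.15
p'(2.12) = -0.10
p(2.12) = 0.25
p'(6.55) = -0.01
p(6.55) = 0.09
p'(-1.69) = -1.62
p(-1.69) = -0.98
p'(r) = (0.75 - 3.52*r)*(10.6*r + 3.05)/(-5.3*r^2 - 3.05*r + 3.16)^2 - 3.52/(-5.3*r^2 - 3.05*r + 3.16)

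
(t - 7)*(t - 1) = t^2 - 8*t + 7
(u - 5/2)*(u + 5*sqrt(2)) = u^2 - 5*u/2 + 5*sqrt(2)*u - 25*sqrt(2)/2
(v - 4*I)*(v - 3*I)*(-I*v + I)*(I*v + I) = v^4 - 7*I*v^3 - 13*v^2 + 7*I*v + 12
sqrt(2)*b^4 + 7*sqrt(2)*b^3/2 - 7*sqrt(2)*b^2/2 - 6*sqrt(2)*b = b*(b - 3/2)*(b + 4)*(sqrt(2)*b + sqrt(2))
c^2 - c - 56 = (c - 8)*(c + 7)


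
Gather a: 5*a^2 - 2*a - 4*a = 5*a^2 - 6*a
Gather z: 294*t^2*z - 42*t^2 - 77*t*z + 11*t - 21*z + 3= -42*t^2 + 11*t + z*(294*t^2 - 77*t - 21) + 3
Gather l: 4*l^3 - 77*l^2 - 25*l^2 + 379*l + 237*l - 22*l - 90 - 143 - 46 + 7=4*l^3 - 102*l^2 + 594*l - 272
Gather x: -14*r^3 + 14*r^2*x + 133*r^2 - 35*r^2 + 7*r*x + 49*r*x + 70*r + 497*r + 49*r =-14*r^3 + 98*r^2 + 616*r + x*(14*r^2 + 56*r)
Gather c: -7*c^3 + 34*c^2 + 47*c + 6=-7*c^3 + 34*c^2 + 47*c + 6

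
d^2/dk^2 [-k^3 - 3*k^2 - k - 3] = -6*k - 6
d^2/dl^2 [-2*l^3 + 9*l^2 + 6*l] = 18 - 12*l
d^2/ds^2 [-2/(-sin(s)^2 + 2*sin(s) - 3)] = 4*(-2*sin(s)^4 + 3*sin(s)^3 + 7*sin(s)^2 - 9*sin(s) + 1)/(sin(s)^2 - 2*sin(s) + 3)^3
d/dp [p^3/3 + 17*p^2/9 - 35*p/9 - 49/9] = p^2 + 34*p/9 - 35/9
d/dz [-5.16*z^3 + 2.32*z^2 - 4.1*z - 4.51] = -15.48*z^2 + 4.64*z - 4.1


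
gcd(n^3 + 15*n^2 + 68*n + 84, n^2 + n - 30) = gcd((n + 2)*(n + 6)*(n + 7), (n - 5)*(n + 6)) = n + 6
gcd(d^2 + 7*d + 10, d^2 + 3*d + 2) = d + 2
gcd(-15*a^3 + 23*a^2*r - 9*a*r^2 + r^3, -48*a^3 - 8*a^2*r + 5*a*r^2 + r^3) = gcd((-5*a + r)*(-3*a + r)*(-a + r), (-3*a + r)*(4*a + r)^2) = -3*a + r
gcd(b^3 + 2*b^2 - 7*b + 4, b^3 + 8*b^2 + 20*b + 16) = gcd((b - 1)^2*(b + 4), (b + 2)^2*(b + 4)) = b + 4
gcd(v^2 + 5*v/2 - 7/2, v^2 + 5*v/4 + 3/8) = 1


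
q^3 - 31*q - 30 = (q - 6)*(q + 1)*(q + 5)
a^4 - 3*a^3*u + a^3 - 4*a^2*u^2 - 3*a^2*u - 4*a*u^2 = a*(a + 1)*(a - 4*u)*(a + u)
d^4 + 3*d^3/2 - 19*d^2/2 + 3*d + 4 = (d - 2)*(d - 1)*(d + 1/2)*(d + 4)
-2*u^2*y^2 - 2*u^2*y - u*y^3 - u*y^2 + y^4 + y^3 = y*(-2*u + y)*(u + y)*(y + 1)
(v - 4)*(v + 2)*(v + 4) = v^3 + 2*v^2 - 16*v - 32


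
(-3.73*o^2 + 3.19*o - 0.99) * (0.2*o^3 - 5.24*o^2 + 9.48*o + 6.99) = -0.746*o^5 + 20.1832*o^4 - 52.274*o^3 + 9.35609999999999*o^2 + 12.9129*o - 6.9201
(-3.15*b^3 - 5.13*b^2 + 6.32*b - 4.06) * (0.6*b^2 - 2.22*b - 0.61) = -1.89*b^5 + 3.915*b^4 + 17.1021*b^3 - 13.3371*b^2 + 5.158*b + 2.4766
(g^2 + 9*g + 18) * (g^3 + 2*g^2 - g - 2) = g^5 + 11*g^4 + 35*g^3 + 25*g^2 - 36*g - 36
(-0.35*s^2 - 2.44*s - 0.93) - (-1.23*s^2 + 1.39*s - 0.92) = 0.88*s^2 - 3.83*s - 0.01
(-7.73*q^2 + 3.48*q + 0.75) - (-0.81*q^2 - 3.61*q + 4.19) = -6.92*q^2 + 7.09*q - 3.44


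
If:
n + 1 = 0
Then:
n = -1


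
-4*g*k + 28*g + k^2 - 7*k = (-4*g + k)*(k - 7)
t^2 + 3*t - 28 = (t - 4)*(t + 7)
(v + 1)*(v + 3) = v^2 + 4*v + 3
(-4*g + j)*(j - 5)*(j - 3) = -4*g*j^2 + 32*g*j - 60*g + j^3 - 8*j^2 + 15*j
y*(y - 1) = y^2 - y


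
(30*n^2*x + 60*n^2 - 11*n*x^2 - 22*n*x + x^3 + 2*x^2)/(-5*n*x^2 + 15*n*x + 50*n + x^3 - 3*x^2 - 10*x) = (-6*n + x)/(x - 5)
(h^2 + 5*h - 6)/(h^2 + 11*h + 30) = (h - 1)/(h + 5)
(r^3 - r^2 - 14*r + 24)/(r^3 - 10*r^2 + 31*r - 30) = (r + 4)/(r - 5)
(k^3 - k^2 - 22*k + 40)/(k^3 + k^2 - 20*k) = (k - 2)/k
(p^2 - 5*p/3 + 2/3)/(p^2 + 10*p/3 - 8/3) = (p - 1)/(p + 4)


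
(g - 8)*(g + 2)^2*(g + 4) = g^4 - 44*g^2 - 144*g - 128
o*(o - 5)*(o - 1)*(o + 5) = o^4 - o^3 - 25*o^2 + 25*o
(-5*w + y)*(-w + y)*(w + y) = 5*w^3 - w^2*y - 5*w*y^2 + y^3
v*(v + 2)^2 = v^3 + 4*v^2 + 4*v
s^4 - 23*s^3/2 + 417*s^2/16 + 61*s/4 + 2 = (s - 8)*(s - 4)*(s + 1/4)^2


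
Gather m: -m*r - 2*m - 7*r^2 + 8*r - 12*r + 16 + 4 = m*(-r - 2) - 7*r^2 - 4*r + 20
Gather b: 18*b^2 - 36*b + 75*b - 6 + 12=18*b^2 + 39*b + 6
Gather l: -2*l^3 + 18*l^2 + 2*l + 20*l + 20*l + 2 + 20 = -2*l^3 + 18*l^2 + 42*l + 22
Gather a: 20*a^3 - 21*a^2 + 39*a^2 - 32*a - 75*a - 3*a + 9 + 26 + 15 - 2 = 20*a^3 + 18*a^2 - 110*a + 48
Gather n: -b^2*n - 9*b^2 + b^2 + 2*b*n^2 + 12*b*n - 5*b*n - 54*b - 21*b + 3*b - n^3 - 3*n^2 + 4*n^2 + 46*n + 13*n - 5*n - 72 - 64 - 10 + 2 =-8*b^2 - 72*b - n^3 + n^2*(2*b + 1) + n*(-b^2 + 7*b + 54) - 144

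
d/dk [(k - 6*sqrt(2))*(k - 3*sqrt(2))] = 2*k - 9*sqrt(2)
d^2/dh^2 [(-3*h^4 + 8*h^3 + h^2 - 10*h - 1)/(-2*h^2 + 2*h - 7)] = 2*(12*h^6 - 36*h^5 + 162*h^4 - 220*h^3 + 1272*h^2 - 1608*h + 81)/(8*h^6 - 24*h^5 + 108*h^4 - 176*h^3 + 378*h^2 - 294*h + 343)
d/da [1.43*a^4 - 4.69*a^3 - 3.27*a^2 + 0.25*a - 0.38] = 5.72*a^3 - 14.07*a^2 - 6.54*a + 0.25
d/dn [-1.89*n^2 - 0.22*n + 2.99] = -3.78*n - 0.22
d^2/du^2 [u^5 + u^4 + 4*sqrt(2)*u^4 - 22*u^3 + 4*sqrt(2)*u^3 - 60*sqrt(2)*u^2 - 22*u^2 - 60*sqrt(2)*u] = 20*u^3 + 12*u^2 + 48*sqrt(2)*u^2 - 132*u + 24*sqrt(2)*u - 120*sqrt(2) - 44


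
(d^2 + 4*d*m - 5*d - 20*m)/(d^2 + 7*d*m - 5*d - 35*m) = (d + 4*m)/(d + 7*m)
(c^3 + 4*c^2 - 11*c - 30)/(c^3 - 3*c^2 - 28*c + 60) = (c^2 - c - 6)/(c^2 - 8*c + 12)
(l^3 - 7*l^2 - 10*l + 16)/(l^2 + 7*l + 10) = (l^2 - 9*l + 8)/(l + 5)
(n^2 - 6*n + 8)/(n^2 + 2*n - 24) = (n - 2)/(n + 6)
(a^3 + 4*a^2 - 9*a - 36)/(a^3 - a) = (a^3 + 4*a^2 - 9*a - 36)/(a^3 - a)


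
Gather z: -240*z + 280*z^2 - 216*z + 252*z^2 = 532*z^2 - 456*z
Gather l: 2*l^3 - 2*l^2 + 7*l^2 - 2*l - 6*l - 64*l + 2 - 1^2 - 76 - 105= 2*l^3 + 5*l^2 - 72*l - 180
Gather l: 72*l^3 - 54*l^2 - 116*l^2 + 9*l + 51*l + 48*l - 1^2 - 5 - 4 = 72*l^3 - 170*l^2 + 108*l - 10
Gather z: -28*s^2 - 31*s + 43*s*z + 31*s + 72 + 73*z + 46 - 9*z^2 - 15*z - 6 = -28*s^2 - 9*z^2 + z*(43*s + 58) + 112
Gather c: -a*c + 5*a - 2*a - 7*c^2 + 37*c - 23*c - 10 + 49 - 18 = 3*a - 7*c^2 + c*(14 - a) + 21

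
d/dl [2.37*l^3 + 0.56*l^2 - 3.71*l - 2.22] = 7.11*l^2 + 1.12*l - 3.71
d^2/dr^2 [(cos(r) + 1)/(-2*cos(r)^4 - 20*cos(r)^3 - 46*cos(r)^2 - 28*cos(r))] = (376*(1 - cos(r)^2)^2/cos(r)^3 - 12*sin(r)^6/cos(r)^3 - 3*cos(r)^3 + 99*cos(r)^2 - 756*tan(r)^2 - 522 + 342/cos(r) - 756/cos(r)^3)/(2*(cos(r) + 2)^3*(cos(r) + 7)^3)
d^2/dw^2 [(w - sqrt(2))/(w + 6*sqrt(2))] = -14*sqrt(2)/(w + 6*sqrt(2))^3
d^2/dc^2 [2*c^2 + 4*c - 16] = 4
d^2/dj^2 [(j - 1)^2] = 2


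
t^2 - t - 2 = (t - 2)*(t + 1)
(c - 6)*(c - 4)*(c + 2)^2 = c^4 - 6*c^3 - 12*c^2 + 56*c + 96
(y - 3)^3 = y^3 - 9*y^2 + 27*y - 27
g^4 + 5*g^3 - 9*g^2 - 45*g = g*(g - 3)*(g + 3)*(g + 5)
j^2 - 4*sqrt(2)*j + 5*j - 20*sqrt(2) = (j + 5)*(j - 4*sqrt(2))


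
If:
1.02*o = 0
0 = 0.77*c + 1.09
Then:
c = -1.42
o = 0.00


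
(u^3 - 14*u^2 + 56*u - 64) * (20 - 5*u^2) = -5*u^5 + 70*u^4 - 260*u^3 + 40*u^2 + 1120*u - 1280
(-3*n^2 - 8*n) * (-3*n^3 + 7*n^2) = 9*n^5 + 3*n^4 - 56*n^3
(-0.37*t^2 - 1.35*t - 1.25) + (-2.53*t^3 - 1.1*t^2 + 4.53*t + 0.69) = -2.53*t^3 - 1.47*t^2 + 3.18*t - 0.56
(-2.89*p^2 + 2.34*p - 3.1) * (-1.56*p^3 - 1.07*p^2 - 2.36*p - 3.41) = 4.5084*p^5 - 0.5581*p^4 + 9.1526*p^3 + 7.6495*p^2 - 0.6634*p + 10.571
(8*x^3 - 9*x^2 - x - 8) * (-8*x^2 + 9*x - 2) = -64*x^5 + 144*x^4 - 89*x^3 + 73*x^2 - 70*x + 16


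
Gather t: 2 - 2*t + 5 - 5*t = 7 - 7*t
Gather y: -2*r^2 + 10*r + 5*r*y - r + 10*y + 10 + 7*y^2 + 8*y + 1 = -2*r^2 + 9*r + 7*y^2 + y*(5*r + 18) + 11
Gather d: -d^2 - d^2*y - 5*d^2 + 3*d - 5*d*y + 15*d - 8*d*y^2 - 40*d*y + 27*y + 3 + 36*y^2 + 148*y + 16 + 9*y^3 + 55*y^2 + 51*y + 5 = d^2*(-y - 6) + d*(-8*y^2 - 45*y + 18) + 9*y^3 + 91*y^2 + 226*y + 24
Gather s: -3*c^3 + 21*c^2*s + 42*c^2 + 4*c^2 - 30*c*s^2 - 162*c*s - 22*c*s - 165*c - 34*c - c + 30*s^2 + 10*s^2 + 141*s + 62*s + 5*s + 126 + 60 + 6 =-3*c^3 + 46*c^2 - 200*c + s^2*(40 - 30*c) + s*(21*c^2 - 184*c + 208) + 192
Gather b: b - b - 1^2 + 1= 0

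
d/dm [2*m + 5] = 2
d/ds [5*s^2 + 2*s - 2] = 10*s + 2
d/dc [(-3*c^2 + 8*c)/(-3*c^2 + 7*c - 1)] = (3*c^2 + 6*c - 8)/(9*c^4 - 42*c^3 + 55*c^2 - 14*c + 1)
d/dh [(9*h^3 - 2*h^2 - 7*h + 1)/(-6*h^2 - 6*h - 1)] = (-54*h^4 - 108*h^3 - 57*h^2 + 16*h + 13)/(36*h^4 + 72*h^3 + 48*h^2 + 12*h + 1)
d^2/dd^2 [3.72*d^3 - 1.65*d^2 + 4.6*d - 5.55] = 22.32*d - 3.3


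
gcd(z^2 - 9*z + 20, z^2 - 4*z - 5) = z - 5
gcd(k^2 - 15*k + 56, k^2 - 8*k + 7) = k - 7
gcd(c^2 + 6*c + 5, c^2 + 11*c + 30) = c + 5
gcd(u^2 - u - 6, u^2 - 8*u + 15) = u - 3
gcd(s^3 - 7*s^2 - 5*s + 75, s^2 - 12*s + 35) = s - 5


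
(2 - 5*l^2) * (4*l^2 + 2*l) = -20*l^4 - 10*l^3 + 8*l^2 + 4*l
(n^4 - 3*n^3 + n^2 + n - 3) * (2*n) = 2*n^5 - 6*n^4 + 2*n^3 + 2*n^2 - 6*n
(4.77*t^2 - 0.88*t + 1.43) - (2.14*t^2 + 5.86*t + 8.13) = 2.63*t^2 - 6.74*t - 6.7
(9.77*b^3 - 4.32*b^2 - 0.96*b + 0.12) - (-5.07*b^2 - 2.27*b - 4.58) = 9.77*b^3 + 0.75*b^2 + 1.31*b + 4.7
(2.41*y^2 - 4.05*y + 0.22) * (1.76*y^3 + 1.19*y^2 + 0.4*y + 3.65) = 4.2416*y^5 - 4.2601*y^4 - 3.4683*y^3 + 7.4383*y^2 - 14.6945*y + 0.803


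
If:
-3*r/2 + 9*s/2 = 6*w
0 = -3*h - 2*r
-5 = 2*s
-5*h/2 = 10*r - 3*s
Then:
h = 3/5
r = -9/10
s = -5/2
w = -33/20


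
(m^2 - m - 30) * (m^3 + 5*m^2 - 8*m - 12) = m^5 + 4*m^4 - 43*m^3 - 154*m^2 + 252*m + 360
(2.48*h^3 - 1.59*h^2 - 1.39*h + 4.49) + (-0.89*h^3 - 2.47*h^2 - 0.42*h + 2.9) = 1.59*h^3 - 4.06*h^2 - 1.81*h + 7.39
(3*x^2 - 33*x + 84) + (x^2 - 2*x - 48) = 4*x^2 - 35*x + 36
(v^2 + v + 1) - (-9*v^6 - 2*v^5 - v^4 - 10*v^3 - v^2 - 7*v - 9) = 9*v^6 + 2*v^5 + v^4 + 10*v^3 + 2*v^2 + 8*v + 10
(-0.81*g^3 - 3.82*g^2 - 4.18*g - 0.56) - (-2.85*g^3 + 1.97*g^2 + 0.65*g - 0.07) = 2.04*g^3 - 5.79*g^2 - 4.83*g - 0.49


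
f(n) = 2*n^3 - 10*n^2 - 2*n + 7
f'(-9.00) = 664.00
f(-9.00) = -2243.00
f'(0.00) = -2.00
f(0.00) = 7.00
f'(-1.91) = 58.09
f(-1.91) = -39.60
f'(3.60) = 3.76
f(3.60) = -36.49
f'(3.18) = -4.93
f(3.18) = -36.17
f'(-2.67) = 94.17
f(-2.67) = -97.02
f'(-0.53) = 10.29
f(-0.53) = 4.95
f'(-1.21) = 30.98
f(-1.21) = -8.76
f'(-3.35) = 132.34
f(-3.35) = -173.72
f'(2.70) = -12.26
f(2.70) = -31.93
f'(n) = 6*n^2 - 20*n - 2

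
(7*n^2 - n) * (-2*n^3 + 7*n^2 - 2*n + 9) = -14*n^5 + 51*n^4 - 21*n^3 + 65*n^2 - 9*n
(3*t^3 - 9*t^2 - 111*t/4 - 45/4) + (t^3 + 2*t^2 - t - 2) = 4*t^3 - 7*t^2 - 115*t/4 - 53/4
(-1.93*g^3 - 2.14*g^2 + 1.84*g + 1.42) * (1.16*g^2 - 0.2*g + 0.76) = -2.2388*g^5 - 2.0964*g^4 + 1.0956*g^3 - 0.3472*g^2 + 1.1144*g + 1.0792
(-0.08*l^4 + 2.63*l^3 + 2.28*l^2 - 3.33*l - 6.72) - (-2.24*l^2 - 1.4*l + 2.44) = -0.08*l^4 + 2.63*l^3 + 4.52*l^2 - 1.93*l - 9.16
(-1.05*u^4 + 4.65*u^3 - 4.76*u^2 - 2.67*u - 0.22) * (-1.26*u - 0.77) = 1.323*u^5 - 5.0505*u^4 + 2.4171*u^3 + 7.0294*u^2 + 2.3331*u + 0.1694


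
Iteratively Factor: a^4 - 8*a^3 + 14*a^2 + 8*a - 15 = (a + 1)*(a^3 - 9*a^2 + 23*a - 15) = (a - 1)*(a + 1)*(a^2 - 8*a + 15) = (a - 5)*(a - 1)*(a + 1)*(a - 3)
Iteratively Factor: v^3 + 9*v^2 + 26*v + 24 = (v + 4)*(v^2 + 5*v + 6) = (v + 2)*(v + 4)*(v + 3)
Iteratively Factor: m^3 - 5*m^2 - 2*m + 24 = (m - 3)*(m^2 - 2*m - 8) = (m - 4)*(m - 3)*(m + 2)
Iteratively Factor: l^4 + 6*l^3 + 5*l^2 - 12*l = (l + 3)*(l^3 + 3*l^2 - 4*l) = (l + 3)*(l + 4)*(l^2 - l) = (l - 1)*(l + 3)*(l + 4)*(l)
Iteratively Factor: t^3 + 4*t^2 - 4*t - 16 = (t + 2)*(t^2 + 2*t - 8) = (t + 2)*(t + 4)*(t - 2)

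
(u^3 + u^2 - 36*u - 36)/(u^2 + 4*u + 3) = (u^2 - 36)/(u + 3)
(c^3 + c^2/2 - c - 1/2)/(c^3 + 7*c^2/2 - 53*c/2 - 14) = (c^2 - 1)/(c^2 + 3*c - 28)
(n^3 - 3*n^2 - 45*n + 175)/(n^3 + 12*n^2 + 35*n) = (n^2 - 10*n + 25)/(n*(n + 5))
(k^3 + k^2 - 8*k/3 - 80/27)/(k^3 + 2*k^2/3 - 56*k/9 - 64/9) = (9*k^2 - 3*k - 20)/(3*(3*k^2 - 2*k - 16))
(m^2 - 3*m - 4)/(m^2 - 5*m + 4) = (m + 1)/(m - 1)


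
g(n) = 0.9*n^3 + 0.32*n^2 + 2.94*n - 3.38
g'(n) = 2.7*n^2 + 0.64*n + 2.94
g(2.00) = 10.98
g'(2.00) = 15.02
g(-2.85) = -29.99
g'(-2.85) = 23.05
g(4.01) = 71.59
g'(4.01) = 48.92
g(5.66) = 186.70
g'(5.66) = 93.06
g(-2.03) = -15.56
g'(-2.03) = 12.77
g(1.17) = 1.94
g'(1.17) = 7.38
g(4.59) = 103.89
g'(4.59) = 62.76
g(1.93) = 9.96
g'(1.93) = 14.23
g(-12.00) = -1547.78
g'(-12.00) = 384.06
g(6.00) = 220.18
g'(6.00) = 103.98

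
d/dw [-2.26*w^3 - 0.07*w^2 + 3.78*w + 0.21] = -6.78*w^2 - 0.14*w + 3.78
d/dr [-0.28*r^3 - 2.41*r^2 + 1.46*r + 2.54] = -0.84*r^2 - 4.82*r + 1.46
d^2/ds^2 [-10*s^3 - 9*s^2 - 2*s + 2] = -60*s - 18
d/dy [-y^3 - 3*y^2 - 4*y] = -3*y^2 - 6*y - 4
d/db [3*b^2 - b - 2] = 6*b - 1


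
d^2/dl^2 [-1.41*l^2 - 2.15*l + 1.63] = -2.82000000000000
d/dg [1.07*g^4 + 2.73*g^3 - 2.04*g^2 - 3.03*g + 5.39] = 4.28*g^3 + 8.19*g^2 - 4.08*g - 3.03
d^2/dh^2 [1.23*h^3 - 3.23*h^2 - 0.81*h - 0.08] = 7.38*h - 6.46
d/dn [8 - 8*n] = -8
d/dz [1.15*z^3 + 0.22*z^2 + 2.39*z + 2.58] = 3.45*z^2 + 0.44*z + 2.39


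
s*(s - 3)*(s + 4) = s^3 + s^2 - 12*s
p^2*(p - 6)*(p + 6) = p^4 - 36*p^2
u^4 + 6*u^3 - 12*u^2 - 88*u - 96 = (u - 4)*(u + 2)^2*(u + 6)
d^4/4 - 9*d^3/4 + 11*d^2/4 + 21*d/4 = d*(d/4 + 1/4)*(d - 7)*(d - 3)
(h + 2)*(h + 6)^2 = h^3 + 14*h^2 + 60*h + 72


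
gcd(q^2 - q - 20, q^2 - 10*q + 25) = q - 5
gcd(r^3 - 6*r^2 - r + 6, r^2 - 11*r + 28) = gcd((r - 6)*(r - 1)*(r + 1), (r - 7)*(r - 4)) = 1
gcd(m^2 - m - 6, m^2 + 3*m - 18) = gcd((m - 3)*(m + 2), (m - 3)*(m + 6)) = m - 3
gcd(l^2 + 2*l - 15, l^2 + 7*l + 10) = l + 5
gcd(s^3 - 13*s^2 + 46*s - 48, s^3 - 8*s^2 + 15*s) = s - 3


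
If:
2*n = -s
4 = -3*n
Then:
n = -4/3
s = 8/3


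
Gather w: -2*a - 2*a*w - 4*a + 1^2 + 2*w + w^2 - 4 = -6*a + w^2 + w*(2 - 2*a) - 3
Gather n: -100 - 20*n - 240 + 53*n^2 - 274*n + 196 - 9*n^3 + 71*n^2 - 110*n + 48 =-9*n^3 + 124*n^2 - 404*n - 96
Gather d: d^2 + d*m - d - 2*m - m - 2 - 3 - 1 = d^2 + d*(m - 1) - 3*m - 6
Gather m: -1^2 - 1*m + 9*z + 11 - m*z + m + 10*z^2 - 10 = -m*z + 10*z^2 + 9*z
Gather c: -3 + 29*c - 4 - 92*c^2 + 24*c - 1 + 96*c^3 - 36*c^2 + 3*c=96*c^3 - 128*c^2 + 56*c - 8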